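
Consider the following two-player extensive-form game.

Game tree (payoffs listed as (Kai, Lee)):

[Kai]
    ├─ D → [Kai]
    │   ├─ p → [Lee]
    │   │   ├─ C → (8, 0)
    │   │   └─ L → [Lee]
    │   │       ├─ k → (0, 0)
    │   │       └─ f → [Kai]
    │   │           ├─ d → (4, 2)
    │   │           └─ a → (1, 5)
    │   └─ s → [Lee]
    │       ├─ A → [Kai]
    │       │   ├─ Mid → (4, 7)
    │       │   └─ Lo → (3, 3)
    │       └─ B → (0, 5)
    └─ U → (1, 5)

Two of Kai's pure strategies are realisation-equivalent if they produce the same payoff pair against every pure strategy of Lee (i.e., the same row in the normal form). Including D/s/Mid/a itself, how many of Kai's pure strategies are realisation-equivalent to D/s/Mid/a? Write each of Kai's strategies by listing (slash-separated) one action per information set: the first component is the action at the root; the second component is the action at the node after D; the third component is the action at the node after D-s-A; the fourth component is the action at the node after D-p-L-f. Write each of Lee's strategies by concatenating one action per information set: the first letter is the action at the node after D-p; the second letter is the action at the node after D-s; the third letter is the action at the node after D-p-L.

Row for D/s/Mid/a (columns CAk, CAf, CBk, CBf, LAk, LAf, LBk, LBf): (4,7) (4,7) (0,5) (0,5) (4,7) (4,7) (0,5) (0,5).
Under D/s/Mid/a, Kai's choice at the node after D-p-L-f can never be reached regardless of what Lee does, so varying those choices leaves every outcome unchanged.
Holding the reachable choices fixed and varying the unreachable one freely already gives 2 equivalent strategies.
No other strategy reproduces this row, so those 2 are the full class: D/s/Mid/d, D/s/Mid/a.

2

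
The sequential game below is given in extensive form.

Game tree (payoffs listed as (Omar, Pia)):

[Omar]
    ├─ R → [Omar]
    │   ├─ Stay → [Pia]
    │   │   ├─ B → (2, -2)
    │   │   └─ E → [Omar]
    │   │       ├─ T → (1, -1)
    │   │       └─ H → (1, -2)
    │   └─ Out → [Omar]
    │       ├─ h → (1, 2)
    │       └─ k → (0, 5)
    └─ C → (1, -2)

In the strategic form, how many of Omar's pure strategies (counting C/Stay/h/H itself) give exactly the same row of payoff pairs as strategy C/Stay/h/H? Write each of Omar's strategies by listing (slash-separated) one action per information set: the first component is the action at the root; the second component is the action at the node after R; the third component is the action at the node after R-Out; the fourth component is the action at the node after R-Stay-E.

8

Row for C/Stay/h/H (columns B, E): (1,-2) (1,-2).
Under C/Stay/h/H, Omar's choice at the node after R and at the node after R-Out and at the node after R-Stay-E can never be reached regardless of what Pia does, so varying those choices leaves every outcome unchanged.
Holding the reachable choices fixed and varying the unreachable ones freely already gives 2 × 2 × 2 = 8 equivalent strategies.
No other strategy reproduces this row, so those 8 are the full class: C/Stay/h/T, C/Stay/h/H, C/Stay/k/T, C/Stay/k/H, C/Out/h/T, C/Out/h/H, C/Out/k/T, C/Out/k/H.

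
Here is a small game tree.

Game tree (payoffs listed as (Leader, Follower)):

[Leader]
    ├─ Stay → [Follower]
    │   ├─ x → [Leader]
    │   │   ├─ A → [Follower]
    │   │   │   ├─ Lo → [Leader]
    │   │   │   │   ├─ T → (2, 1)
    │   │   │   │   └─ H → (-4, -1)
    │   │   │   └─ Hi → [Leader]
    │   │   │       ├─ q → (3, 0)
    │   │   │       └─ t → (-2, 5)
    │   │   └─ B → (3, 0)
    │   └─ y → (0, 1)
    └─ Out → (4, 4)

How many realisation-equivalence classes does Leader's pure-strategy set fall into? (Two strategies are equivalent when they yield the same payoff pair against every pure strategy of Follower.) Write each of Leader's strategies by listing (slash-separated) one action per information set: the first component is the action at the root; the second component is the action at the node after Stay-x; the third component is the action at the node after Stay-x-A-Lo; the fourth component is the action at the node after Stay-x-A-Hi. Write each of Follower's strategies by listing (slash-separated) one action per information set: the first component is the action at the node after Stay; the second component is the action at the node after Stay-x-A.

Leader has 16 pure strategies: Stay/A/T/q, Stay/A/T/t, Stay/A/H/q, Stay/A/H/t, Stay/B/T/q, Stay/B/T/t, Stay/B/H/q, Stay/B/H/t, Out/A/T/q, Out/A/T/t, Out/A/H/q, Out/A/H/t, Out/B/T/q, Out/B/T/t, Out/B/H/q, Out/B/H/t. Columns: x/Lo, x/Hi, y/Lo, y/Hi.
{Stay/A/T/q} → row (2,1) (3,0) (0,1) (0,1)
{Stay/A/T/t} → row (2,1) (-2,5) (0,1) (0,1)
{Stay/A/H/q} → row (-4,-1) (3,0) (0,1) (0,1)
{Stay/A/H/t} → row (-4,-1) (-2,5) (0,1) (0,1)
{Stay/B/T/q, Stay/B/T/t, Stay/B/H/q, Stay/B/H/t} → row (3,0) (3,0) (0,1) (0,1)
{Out/A/T/q, Out/A/T/t, Out/A/H/q, Out/A/H/t, Out/B/T/q, Out/B/T/t, Out/B/H/q, Out/B/H/t} → row (4,4) (4,4) (4,4) (4,4)
That's 6 distinct rows out of 16 strategies.

6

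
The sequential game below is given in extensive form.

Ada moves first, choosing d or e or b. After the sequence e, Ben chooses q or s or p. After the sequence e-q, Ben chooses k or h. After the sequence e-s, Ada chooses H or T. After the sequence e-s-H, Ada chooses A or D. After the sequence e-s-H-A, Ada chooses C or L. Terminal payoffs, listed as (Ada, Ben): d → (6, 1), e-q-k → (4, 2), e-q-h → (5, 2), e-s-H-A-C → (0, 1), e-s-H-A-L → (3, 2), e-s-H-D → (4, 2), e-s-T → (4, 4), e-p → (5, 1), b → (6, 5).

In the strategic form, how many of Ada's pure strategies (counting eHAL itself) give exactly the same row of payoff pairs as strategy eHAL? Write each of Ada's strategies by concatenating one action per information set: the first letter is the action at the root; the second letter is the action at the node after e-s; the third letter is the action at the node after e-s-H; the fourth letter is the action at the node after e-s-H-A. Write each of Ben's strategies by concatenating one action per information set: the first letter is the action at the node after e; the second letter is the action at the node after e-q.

1

Row for eHAL (columns qk, qh, sk, sh, pk, ph): (4,2) (5,2) (3,2) (3,2) (5,1) (5,1).
Every one of Ada's information sets is on the play path for some reply by Ben when Ada follows eHAL.
Changing the action at any of them therefore changes at least one column, so only eHAL itself gives this row.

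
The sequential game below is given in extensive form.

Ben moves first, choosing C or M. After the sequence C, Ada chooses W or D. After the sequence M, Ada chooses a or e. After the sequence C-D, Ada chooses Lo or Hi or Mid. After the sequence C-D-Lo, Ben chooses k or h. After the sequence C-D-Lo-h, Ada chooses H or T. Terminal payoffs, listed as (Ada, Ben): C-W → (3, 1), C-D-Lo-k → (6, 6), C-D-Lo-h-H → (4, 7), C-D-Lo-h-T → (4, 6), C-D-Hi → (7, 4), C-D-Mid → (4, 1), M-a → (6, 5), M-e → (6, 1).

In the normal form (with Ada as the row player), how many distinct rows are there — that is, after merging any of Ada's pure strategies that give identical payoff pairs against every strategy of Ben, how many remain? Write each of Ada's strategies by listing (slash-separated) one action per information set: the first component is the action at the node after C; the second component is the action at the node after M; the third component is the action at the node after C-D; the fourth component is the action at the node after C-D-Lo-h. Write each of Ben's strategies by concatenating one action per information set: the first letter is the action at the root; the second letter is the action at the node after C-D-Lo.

10

Ada has 24 pure strategies: W/a/Lo/H, W/a/Lo/T, W/a/Hi/H, W/a/Hi/T, W/a/Mid/H, W/a/Mid/T, W/e/Lo/H, W/e/Lo/T, W/e/Hi/H, W/e/Hi/T, W/e/Mid/H, W/e/Mid/T, D/a/Lo/H, D/a/Lo/T, D/a/Hi/H, D/a/Hi/T, D/a/Mid/H, D/a/Mid/T, D/e/Lo/H, D/e/Lo/T, D/e/Hi/H, D/e/Hi/T, D/e/Mid/H, D/e/Mid/T. Columns: Ck, Ch, Mk, Mh.
{W/a/Lo/H, W/a/Lo/T, W/a/Hi/H, W/a/Hi/T, W/a/Mid/H, W/a/Mid/T} → row (3,1) (3,1) (6,5) (6,5)
{W/e/Lo/H, W/e/Lo/T, W/e/Hi/H, W/e/Hi/T, W/e/Mid/H, W/e/Mid/T} → row (3,1) (3,1) (6,1) (6,1)
{D/a/Lo/H} → row (6,6) (4,7) (6,5) (6,5)
{D/a/Lo/T} → row (6,6) (4,6) (6,5) (6,5)
{D/a/Hi/H, D/a/Hi/T} → row (7,4) (7,4) (6,5) (6,5)
{D/a/Mid/H, D/a/Mid/T} → row (4,1) (4,1) (6,5) (6,5)
{D/e/Lo/H} → row (6,6) (4,7) (6,1) (6,1)
{D/e/Lo/T} → row (6,6) (4,6) (6,1) (6,1)
{D/e/Hi/H, D/e/Hi/T} → row (7,4) (7,4) (6,1) (6,1)
{D/e/Mid/H, D/e/Mid/T} → row (4,1) (4,1) (6,1) (6,1)
That's 10 distinct rows out of 24 strategies.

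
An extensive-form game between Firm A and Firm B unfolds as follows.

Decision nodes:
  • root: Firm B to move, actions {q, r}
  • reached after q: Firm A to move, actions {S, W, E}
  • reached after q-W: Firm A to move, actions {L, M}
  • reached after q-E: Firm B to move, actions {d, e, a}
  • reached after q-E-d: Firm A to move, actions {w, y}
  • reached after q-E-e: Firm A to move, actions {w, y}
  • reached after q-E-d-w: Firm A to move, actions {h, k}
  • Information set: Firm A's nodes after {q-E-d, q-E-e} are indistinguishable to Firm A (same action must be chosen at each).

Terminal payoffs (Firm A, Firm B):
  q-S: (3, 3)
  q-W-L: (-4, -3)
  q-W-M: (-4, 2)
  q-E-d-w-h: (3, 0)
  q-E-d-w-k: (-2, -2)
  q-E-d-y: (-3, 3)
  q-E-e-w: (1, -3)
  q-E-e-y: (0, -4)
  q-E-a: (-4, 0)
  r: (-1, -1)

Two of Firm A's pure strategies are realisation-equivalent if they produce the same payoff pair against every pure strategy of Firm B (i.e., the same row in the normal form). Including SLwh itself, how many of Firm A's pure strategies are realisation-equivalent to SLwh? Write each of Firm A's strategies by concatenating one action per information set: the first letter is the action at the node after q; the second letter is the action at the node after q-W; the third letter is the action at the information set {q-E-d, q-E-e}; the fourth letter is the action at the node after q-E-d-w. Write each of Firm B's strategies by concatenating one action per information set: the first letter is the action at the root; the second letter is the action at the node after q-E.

Row for SLwh (columns qd, qe, qa, rd, re, ra): (3,3) (3,3) (3,3) (-1,-1) (-1,-1) (-1,-1).
Under SLwh, Firm A's choice at the node after q-W and at the information set {q-E-d, q-E-e} and at the node after q-E-d-w can never be reached regardless of what Firm B does, so varying those choices leaves every outcome unchanged.
Holding the reachable choices fixed and varying the unreachable ones freely already gives 2 × 2 × 2 = 8 equivalent strategies.
No other strategy reproduces this row, so those 8 are the full class: SLwh, SLwk, SLyh, SLyk, SMwh, SMwk, SMyh, SMyk.

8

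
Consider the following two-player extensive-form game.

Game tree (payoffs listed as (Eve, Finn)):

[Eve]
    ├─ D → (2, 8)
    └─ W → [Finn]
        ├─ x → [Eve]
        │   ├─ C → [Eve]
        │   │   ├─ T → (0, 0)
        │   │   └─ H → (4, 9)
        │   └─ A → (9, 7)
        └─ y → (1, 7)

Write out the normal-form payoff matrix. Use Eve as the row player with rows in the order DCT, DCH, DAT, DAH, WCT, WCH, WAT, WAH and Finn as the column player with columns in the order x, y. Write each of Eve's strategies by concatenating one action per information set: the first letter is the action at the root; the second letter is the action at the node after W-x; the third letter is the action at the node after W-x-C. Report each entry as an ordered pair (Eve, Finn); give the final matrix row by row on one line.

DCT: (2,8) (2,8) | DCH: (2,8) (2,8) | DAT: (2,8) (2,8) | DAH: (2,8) (2,8) | WCT: (0,0) (1,7) | WCH: (4,9) (1,7) | WAT: (9,7) (1,7) | WAH: (9,7) (1,7)

            x        y
 DCT    (2,8)    (2,8)
 DCH    (2,8)    (2,8)
 DAT    (2,8)    (2,8)
 DAH    (2,8)    (2,8)
 WCT    (0,0)    (1,7)
 WCH    (4,9)    (1,7)
 WAT    (9,7)    (1,7)
 WAH    (9,7)    (1,7)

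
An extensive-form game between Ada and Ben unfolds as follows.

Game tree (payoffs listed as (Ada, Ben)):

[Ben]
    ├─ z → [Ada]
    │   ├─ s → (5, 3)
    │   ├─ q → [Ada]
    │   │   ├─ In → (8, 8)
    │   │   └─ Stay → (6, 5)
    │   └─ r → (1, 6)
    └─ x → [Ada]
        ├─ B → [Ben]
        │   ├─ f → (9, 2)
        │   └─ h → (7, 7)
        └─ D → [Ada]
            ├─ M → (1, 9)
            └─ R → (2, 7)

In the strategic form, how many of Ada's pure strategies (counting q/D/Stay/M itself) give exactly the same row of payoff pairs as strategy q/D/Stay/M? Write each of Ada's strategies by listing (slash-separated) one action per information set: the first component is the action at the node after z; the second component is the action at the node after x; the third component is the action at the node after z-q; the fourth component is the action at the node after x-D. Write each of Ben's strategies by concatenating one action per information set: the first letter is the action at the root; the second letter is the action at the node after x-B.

1

Row for q/D/Stay/M (columns zf, zh, xf, xh): (6,5) (6,5) (1,9) (1,9).
Every one of Ada's information sets is on the play path for some reply by Ben when Ada follows q/D/Stay/M.
Changing the action at any of them therefore changes at least one column, so only q/D/Stay/M itself gives this row.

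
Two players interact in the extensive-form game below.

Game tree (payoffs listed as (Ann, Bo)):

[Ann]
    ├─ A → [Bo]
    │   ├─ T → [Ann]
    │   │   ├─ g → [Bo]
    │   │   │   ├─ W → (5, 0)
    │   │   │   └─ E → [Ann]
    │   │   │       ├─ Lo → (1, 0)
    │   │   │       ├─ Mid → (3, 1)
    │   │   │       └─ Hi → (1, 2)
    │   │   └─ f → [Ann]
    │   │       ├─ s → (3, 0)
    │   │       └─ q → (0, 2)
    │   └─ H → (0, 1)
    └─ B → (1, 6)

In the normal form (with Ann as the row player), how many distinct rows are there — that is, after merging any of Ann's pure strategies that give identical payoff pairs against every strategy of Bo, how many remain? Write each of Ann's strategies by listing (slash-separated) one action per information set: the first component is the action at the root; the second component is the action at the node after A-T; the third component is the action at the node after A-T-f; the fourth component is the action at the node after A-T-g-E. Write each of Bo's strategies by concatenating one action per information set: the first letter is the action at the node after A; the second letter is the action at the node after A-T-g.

Ann has 24 pure strategies: A/g/s/Lo, A/g/s/Mid, A/g/s/Hi, A/g/q/Lo, A/g/q/Mid, A/g/q/Hi, A/f/s/Lo, A/f/s/Mid, A/f/s/Hi, A/f/q/Lo, A/f/q/Mid, A/f/q/Hi, B/g/s/Lo, B/g/s/Mid, B/g/s/Hi, B/g/q/Lo, B/g/q/Mid, B/g/q/Hi, B/f/s/Lo, B/f/s/Mid, B/f/s/Hi, B/f/q/Lo, B/f/q/Mid, B/f/q/Hi. Columns: TW, TE, HW, HE.
{A/g/s/Lo, A/g/q/Lo} → row (5,0) (1,0) (0,1) (0,1)
{A/g/s/Mid, A/g/q/Mid} → row (5,0) (3,1) (0,1) (0,1)
{A/g/s/Hi, A/g/q/Hi} → row (5,0) (1,2) (0,1) (0,1)
{A/f/s/Lo, A/f/s/Mid, A/f/s/Hi} → row (3,0) (3,0) (0,1) (0,1)
{A/f/q/Lo, A/f/q/Mid, A/f/q/Hi} → row (0,2) (0,2) (0,1) (0,1)
{B/g/s/Lo, B/g/s/Mid, B/g/s/Hi, B/g/q/Lo, B/g/q/Mid, B/g/q/Hi, B/f/s/Lo, B/f/s/Mid, B/f/s/Hi, B/f/q/Lo, B/f/q/Mid, B/f/q/Hi} → row (1,6) (1,6) (1,6) (1,6)
That's 6 distinct rows out of 24 strategies.

6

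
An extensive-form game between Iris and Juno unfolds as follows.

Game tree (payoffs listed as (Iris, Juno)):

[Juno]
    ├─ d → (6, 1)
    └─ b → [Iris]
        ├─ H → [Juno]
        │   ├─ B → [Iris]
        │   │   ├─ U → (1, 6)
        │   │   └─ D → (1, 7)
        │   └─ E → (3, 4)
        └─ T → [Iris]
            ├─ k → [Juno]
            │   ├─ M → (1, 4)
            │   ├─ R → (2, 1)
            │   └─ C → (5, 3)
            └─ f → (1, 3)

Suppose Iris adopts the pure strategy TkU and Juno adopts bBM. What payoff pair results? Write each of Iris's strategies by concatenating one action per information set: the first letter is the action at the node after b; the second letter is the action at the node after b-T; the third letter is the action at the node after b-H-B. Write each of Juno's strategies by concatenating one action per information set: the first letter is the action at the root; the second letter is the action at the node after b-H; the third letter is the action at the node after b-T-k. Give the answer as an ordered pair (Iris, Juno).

(1, 4)

Trace the play path from the root:
  Juno plays b
  Iris plays T at [b]
  Iris plays k at [b-T]
  Juno plays M at [b-T-k]
→ terminal payoff (1, 4).
(Iris's choice at the node after b-H-B is never reached on this path, so it doesn't affect the outcome.)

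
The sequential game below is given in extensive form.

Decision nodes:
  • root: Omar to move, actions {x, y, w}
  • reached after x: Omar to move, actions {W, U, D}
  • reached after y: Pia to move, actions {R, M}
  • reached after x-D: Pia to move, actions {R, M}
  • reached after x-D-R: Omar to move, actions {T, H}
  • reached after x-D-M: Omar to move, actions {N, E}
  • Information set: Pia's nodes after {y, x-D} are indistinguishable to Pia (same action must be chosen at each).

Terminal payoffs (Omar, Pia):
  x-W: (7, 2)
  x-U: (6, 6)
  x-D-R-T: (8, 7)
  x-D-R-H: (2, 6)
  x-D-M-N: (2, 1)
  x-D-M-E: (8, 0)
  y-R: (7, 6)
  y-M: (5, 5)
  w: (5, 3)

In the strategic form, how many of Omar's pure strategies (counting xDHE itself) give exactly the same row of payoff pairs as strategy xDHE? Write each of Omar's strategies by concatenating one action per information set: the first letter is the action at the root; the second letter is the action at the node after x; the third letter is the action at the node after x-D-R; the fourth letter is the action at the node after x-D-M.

1

Row for xDHE (columns R, M): (2,6) (8,0).
Every one of Omar's information sets is on the play path for some reply by Pia when Omar follows xDHE.
Changing the action at any of them therefore changes at least one column, so only xDHE itself gives this row.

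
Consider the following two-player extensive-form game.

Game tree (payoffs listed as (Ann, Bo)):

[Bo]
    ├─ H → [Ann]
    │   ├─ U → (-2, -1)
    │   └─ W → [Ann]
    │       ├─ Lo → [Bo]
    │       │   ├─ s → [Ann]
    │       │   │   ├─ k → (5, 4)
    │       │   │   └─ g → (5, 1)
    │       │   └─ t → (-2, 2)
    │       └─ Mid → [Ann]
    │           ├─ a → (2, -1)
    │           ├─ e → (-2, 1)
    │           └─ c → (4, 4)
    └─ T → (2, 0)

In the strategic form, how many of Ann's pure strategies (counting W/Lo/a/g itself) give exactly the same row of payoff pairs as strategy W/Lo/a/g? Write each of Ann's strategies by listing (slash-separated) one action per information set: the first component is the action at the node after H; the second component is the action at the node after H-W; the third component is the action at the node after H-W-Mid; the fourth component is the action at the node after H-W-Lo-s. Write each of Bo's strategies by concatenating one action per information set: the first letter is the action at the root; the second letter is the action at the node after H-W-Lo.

3

Row for W/Lo/a/g (columns Hs, Ht, Ts, Tt): (5,1) (-2,2) (2,0) (2,0).
Under W/Lo/a/g, Ann's choice at the node after H-W-Mid can never be reached regardless of what Bo does, so varying those choices leaves every outcome unchanged.
Holding the reachable choices fixed and varying the unreachable one freely already gives 3 equivalent strategies.
No other strategy reproduces this row, so those 3 are the full class: W/Lo/a/g, W/Lo/e/g, W/Lo/c/g.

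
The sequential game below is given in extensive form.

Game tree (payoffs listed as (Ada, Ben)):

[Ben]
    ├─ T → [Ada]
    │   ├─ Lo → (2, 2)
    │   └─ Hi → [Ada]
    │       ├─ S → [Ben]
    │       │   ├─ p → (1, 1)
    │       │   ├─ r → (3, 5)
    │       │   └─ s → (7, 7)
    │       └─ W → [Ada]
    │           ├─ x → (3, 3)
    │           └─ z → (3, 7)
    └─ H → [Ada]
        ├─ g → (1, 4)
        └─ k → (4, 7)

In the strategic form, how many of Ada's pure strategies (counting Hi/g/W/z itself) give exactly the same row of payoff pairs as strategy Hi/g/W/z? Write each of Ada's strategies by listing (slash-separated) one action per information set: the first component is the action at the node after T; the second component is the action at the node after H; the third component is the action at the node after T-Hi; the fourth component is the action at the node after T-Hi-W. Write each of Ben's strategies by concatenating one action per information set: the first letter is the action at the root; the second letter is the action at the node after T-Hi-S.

Row for Hi/g/W/z (columns Tp, Tr, Ts, Hp, Hr, Hs): (3,7) (3,7) (3,7) (1,4) (1,4) (1,4).
Every one of Ada's information sets is on the play path for some reply by Ben when Ada follows Hi/g/W/z.
Changing the action at any of them therefore changes at least one column, so only Hi/g/W/z itself gives this row.

1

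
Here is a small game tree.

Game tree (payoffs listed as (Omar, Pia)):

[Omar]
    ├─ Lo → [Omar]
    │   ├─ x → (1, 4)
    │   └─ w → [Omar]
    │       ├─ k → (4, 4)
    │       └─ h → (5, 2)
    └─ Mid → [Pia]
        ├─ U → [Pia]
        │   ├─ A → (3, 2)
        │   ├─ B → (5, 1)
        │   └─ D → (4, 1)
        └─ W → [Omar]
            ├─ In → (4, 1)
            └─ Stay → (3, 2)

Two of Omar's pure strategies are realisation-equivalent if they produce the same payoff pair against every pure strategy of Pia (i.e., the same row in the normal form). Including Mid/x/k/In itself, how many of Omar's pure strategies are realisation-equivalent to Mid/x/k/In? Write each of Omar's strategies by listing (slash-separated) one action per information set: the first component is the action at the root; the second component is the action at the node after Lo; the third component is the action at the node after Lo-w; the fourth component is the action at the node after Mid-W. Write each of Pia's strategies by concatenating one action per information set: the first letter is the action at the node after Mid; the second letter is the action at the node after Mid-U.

4

Row for Mid/x/k/In (columns UA, UB, UD, WA, WB, WD): (3,2) (5,1) (4,1) (4,1) (4,1) (4,1).
Under Mid/x/k/In, Omar's choice at the node after Lo and at the node after Lo-w can never be reached regardless of what Pia does, so varying those choices leaves every outcome unchanged.
Holding the reachable choices fixed and varying the unreachable ones freely already gives 2 × 2 = 4 equivalent strategies.
No other strategy reproduces this row, so those 4 are the full class: Mid/x/k/In, Mid/x/h/In, Mid/w/k/In, Mid/w/h/In.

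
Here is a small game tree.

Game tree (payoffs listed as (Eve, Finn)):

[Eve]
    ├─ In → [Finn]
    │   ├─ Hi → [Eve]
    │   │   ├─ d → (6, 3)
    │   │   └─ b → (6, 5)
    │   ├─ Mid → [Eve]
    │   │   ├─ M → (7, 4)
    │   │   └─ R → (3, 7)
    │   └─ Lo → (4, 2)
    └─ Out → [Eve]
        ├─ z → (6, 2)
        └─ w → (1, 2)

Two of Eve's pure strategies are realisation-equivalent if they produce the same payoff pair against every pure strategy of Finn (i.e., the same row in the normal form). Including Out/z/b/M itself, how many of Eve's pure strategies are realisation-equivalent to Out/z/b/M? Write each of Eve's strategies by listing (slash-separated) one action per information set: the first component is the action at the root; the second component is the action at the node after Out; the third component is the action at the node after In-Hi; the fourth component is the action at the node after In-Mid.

4

Row for Out/z/b/M (columns Hi, Mid, Lo): (6,2) (6,2) (6,2).
Under Out/z/b/M, Eve's choice at the node after In-Hi and at the node after In-Mid can never be reached regardless of what Finn does, so varying those choices leaves every outcome unchanged.
Holding the reachable choices fixed and varying the unreachable ones freely already gives 2 × 2 = 4 equivalent strategies.
No other strategy reproduces this row, so those 4 are the full class: Out/z/d/M, Out/z/d/R, Out/z/b/M, Out/z/b/R.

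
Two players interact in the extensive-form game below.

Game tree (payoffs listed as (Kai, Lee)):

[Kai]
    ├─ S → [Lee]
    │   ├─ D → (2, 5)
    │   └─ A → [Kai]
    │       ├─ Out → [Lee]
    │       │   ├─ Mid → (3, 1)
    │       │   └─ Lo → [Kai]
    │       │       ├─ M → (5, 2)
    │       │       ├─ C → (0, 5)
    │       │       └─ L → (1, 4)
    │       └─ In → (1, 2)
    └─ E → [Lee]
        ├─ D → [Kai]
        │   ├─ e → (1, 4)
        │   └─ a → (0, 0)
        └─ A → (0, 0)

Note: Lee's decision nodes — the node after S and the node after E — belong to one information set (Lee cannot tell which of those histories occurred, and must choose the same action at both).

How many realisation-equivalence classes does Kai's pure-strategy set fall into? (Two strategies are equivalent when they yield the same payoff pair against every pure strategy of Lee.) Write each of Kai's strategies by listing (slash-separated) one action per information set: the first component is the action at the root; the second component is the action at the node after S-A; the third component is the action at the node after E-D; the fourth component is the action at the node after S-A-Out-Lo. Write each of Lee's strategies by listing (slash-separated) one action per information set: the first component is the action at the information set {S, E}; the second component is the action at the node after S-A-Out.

Kai has 24 pure strategies: S/Out/e/M, S/Out/e/C, S/Out/e/L, S/Out/a/M, S/Out/a/C, S/Out/a/L, S/In/e/M, S/In/e/C, S/In/e/L, S/In/a/M, S/In/a/C, S/In/a/L, E/Out/e/M, E/Out/e/C, E/Out/e/L, E/Out/a/M, E/Out/a/C, E/Out/a/L, E/In/e/M, E/In/e/C, E/In/e/L, E/In/a/M, E/In/a/C, E/In/a/L. Columns: D/Mid, D/Lo, A/Mid, A/Lo.
{S/Out/e/M, S/Out/a/M} → row (2,5) (2,5) (3,1) (5,2)
{S/Out/e/C, S/Out/a/C} → row (2,5) (2,5) (3,1) (0,5)
{S/Out/e/L, S/Out/a/L} → row (2,5) (2,5) (3,1) (1,4)
{S/In/e/M, S/In/e/C, S/In/e/L, S/In/a/M, S/In/a/C, S/In/a/L} → row (2,5) (2,5) (1,2) (1,2)
{E/Out/e/M, E/Out/e/C, E/Out/e/L, E/In/e/M, E/In/e/C, E/In/e/L} → row (1,4) (1,4) (0,0) (0,0)
{E/Out/a/M, E/Out/a/C, E/Out/a/L, E/In/a/M, E/In/a/C, E/In/a/L} → row (0,0) (0,0) (0,0) (0,0)
That's 6 distinct rows out of 24 strategies.

6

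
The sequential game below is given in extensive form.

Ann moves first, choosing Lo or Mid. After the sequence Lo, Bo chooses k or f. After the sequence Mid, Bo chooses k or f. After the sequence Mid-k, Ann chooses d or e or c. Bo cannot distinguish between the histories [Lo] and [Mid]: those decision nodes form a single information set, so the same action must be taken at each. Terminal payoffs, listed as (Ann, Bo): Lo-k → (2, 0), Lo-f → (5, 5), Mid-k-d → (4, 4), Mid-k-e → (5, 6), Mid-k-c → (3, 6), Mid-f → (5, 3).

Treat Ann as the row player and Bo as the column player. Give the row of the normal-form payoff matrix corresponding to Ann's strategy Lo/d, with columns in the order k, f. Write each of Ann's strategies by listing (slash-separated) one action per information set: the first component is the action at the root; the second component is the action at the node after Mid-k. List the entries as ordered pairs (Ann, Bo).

(2,0) (5,5)

vs k: Ann plays Lo → Bo plays k at [Lo] → (2, 0)
vs f: Ann plays Lo → Bo plays f at [Lo] → (5, 5)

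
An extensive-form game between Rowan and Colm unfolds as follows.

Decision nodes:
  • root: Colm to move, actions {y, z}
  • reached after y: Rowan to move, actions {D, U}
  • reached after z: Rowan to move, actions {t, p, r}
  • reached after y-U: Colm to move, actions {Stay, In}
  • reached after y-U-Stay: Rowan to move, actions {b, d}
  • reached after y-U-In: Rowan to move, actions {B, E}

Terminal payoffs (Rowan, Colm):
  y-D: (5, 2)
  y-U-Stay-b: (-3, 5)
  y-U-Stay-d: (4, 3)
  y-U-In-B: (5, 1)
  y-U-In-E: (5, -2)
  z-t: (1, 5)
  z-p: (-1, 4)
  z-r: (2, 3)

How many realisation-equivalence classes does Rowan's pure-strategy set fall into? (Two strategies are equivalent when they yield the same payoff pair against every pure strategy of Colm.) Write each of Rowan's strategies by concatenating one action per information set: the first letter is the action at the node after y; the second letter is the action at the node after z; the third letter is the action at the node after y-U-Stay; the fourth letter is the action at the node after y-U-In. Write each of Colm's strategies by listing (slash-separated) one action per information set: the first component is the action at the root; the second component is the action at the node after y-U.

15

Rowan has 24 pure strategies: DtbB, DtbE, DtdB, DtdE, DpbB, DpbE, DpdB, DpdE, DrbB, DrbE, DrdB, DrdE, UtbB, UtbE, UtdB, UtdE, UpbB, UpbE, UpdB, UpdE, UrbB, UrbE, UrdB, UrdE. Columns: y/Stay, y/In, z/Stay, z/In.
{DtbB, DtbE, DtdB, DtdE} → row (5,2) (5,2) (1,5) (1,5)
{DpbB, DpbE, DpdB, DpdE} → row (5,2) (5,2) (-1,4) (-1,4)
{DrbB, DrbE, DrdB, DrdE} → row (5,2) (5,2) (2,3) (2,3)
{UtbB} → row (-3,5) (5,1) (1,5) (1,5)
{UtbE} → row (-3,5) (5,-2) (1,5) (1,5)
{UtdB} → row (4,3) (5,1) (1,5) (1,5)
{UtdE} → row (4,3) (5,-2) (1,5) (1,5)
{UpbB} → row (-3,5) (5,1) (-1,4) (-1,4)
{UpbE} → row (-3,5) (5,-2) (-1,4) (-1,4)
{UpdB} → row (4,3) (5,1) (-1,4) (-1,4)
{UpdE} → row (4,3) (5,-2) (-1,4) (-1,4)
{UrbB} → row (-3,5) (5,1) (2,3) (2,3)
{UrbE} → row (-3,5) (5,-2) (2,3) (2,3)
{UrdB} → row (4,3) (5,1) (2,3) (2,3)
{UrdE} → row (4,3) (5,-2) (2,3) (2,3)
That's 15 distinct rows out of 24 strategies.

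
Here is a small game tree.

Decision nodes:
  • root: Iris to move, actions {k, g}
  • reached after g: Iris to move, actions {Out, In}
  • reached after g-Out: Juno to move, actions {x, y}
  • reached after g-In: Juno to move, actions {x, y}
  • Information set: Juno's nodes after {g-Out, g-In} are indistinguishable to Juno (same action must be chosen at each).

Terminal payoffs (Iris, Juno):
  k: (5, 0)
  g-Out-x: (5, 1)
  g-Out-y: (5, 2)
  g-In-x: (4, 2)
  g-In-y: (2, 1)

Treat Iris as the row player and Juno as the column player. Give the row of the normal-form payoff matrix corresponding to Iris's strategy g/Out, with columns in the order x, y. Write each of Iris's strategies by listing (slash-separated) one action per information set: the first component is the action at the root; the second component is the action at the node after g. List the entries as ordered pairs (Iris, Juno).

vs x: Iris plays g → Iris plays Out at [g] → Juno plays x at [g-Out] → (5, 1)
vs y: Iris plays g → Iris plays Out at [g] → Juno plays y at [g-Out] → (5, 2)

(5,1) (5,2)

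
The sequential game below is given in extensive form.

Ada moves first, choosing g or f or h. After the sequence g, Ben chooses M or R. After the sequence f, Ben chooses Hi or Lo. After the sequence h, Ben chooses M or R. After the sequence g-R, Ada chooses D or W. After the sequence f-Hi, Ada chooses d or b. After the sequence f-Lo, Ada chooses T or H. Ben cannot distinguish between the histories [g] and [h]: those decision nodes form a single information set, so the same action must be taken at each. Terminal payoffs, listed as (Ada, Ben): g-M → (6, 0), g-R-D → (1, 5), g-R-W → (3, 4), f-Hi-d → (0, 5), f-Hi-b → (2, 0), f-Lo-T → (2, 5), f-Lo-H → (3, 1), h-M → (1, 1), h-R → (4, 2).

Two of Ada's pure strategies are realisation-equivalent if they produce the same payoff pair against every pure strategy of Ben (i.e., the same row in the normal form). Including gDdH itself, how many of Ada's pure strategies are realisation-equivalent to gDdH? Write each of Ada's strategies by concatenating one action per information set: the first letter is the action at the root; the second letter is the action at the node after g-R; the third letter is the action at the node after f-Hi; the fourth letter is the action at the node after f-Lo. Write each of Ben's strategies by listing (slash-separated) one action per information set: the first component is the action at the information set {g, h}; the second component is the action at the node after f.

4

Row for gDdH (columns M/Hi, M/Lo, R/Hi, R/Lo): (6,0) (6,0) (1,5) (1,5).
Under gDdH, Ada's choice at the node after f-Hi and at the node after f-Lo can never be reached regardless of what Ben does, so varying those choices leaves every outcome unchanged.
Holding the reachable choices fixed and varying the unreachable ones freely already gives 2 × 2 = 4 equivalent strategies.
No other strategy reproduces this row, so those 4 are the full class: gDdT, gDdH, gDbT, gDbH.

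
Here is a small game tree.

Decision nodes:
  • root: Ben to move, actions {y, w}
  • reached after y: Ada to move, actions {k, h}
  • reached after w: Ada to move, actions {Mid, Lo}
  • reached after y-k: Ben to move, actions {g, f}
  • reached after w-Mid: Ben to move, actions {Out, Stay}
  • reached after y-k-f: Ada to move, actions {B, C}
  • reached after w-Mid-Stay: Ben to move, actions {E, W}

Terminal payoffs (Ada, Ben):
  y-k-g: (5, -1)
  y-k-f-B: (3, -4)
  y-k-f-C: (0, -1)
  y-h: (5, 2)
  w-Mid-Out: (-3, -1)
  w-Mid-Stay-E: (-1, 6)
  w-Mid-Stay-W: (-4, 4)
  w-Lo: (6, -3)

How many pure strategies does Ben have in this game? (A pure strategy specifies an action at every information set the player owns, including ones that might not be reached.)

Ben owns the root with actions {y, w} — two choices.
Ben owns the node after y-k with actions {g, f} — two choices.
Ben owns the node after w-Mid with actions {Out, Stay} — two choices.
Ben owns the node after w-Mid-Stay with actions {E, W} — two choices.
A pure strategy fixes one action at each information set independently, so the count is the product 2 × 2 × 2 × 2 = 16.

16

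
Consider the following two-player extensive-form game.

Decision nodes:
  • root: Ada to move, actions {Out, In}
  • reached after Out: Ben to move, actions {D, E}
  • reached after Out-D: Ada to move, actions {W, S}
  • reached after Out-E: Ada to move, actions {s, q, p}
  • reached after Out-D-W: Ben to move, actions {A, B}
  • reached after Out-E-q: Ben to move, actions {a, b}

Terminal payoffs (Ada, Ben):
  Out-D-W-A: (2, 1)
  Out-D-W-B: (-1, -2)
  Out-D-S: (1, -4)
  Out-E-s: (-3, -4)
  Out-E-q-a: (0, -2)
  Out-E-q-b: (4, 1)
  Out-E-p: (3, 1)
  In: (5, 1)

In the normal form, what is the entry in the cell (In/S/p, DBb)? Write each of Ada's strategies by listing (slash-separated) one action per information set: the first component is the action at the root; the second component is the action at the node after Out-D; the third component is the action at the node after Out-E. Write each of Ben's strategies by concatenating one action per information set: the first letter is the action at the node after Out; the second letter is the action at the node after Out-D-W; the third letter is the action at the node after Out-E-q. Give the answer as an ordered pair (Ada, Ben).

Trace the play path from the root:
  Ada plays In
→ terminal payoff (5, 1).
(Ada's choice at the node after Out-D is never reached on this path, so it doesn't affect the outcome.)

(5, 1)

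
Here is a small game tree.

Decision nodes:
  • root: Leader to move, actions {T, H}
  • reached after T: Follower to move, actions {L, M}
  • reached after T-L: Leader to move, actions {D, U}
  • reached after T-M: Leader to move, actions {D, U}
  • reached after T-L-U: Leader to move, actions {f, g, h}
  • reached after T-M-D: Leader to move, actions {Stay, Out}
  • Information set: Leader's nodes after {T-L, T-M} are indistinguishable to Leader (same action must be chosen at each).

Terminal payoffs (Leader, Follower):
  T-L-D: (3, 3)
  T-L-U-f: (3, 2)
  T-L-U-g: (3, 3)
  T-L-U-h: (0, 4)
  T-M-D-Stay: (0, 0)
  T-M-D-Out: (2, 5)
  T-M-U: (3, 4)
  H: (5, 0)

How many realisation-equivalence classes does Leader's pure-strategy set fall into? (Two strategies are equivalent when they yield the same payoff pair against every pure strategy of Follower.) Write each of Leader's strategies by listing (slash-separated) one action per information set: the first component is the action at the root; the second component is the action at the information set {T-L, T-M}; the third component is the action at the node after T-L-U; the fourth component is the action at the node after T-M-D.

Leader has 24 pure strategies: T/D/f/Stay, T/D/f/Out, T/D/g/Stay, T/D/g/Out, T/D/h/Stay, T/D/h/Out, T/U/f/Stay, T/U/f/Out, T/U/g/Stay, T/U/g/Out, T/U/h/Stay, T/U/h/Out, H/D/f/Stay, H/D/f/Out, H/D/g/Stay, H/D/g/Out, H/D/h/Stay, H/D/h/Out, H/U/f/Stay, H/U/f/Out, H/U/g/Stay, H/U/g/Out, H/U/h/Stay, H/U/h/Out. Columns: L, M.
{T/D/f/Stay, T/D/g/Stay, T/D/h/Stay} → row (3,3) (0,0)
{T/D/f/Out, T/D/g/Out, T/D/h/Out} → row (3,3) (2,5)
{T/U/f/Stay, T/U/f/Out} → row (3,2) (3,4)
{T/U/g/Stay, T/U/g/Out} → row (3,3) (3,4)
{T/U/h/Stay, T/U/h/Out} → row (0,4) (3,4)
{H/D/f/Stay, H/D/f/Out, H/D/g/Stay, H/D/g/Out, H/D/h/Stay, H/D/h/Out, H/U/f/Stay, H/U/f/Out, H/U/g/Stay, H/U/g/Out, H/U/h/Stay, H/U/h/Out} → row (5,0) (5,0)
That's 6 distinct rows out of 24 strategies.

6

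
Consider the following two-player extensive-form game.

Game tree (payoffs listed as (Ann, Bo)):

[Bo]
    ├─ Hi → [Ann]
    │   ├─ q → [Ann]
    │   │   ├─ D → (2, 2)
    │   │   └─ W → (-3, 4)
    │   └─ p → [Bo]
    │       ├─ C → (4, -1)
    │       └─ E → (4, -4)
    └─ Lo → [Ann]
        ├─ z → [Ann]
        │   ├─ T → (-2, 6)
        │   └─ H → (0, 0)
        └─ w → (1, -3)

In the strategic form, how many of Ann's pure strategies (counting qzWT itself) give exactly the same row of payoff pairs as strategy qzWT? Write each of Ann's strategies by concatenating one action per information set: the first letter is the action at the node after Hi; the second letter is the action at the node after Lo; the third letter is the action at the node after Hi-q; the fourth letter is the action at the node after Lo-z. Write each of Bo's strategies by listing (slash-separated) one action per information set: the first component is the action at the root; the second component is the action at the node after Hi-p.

Row for qzWT (columns Hi/C, Hi/E, Lo/C, Lo/E): (-3,4) (-3,4) (-2,6) (-2,6).
Every one of Ann's information sets is on the play path for some reply by Bo when Ann follows qzWT.
Changing the action at any of them therefore changes at least one column, so only qzWT itself gives this row.

1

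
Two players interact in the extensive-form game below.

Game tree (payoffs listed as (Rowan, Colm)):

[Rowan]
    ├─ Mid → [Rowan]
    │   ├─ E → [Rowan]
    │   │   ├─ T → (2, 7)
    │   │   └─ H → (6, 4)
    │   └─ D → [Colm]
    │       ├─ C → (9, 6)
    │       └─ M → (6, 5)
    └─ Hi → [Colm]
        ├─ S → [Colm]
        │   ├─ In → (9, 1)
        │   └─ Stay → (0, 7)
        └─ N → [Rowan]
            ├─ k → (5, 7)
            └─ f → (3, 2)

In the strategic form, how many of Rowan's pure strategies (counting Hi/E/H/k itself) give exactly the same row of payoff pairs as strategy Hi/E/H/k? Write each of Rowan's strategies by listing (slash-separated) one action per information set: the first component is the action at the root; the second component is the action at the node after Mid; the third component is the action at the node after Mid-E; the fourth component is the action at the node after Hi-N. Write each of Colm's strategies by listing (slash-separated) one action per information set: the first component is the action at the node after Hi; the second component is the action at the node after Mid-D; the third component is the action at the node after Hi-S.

Row for Hi/E/H/k (columns S/C/In, S/C/Stay, S/M/In, S/M/Stay, N/C/In, N/C/Stay, N/M/In, N/M/Stay): (9,1) (0,7) (9,1) (0,7) (5,7) (5,7) (5,7) (5,7).
Under Hi/E/H/k, Rowan's choice at the node after Mid and at the node after Mid-E can never be reached regardless of what Colm does, so varying those choices leaves every outcome unchanged.
Holding the reachable choices fixed and varying the unreachable ones freely already gives 2 × 2 = 4 equivalent strategies.
No other strategy reproduces this row, so those 4 are the full class: Hi/E/T/k, Hi/E/H/k, Hi/D/T/k, Hi/D/H/k.

4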